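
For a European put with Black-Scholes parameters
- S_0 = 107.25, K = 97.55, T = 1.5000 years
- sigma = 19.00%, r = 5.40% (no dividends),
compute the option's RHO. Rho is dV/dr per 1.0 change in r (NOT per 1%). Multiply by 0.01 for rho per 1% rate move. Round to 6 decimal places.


d1 = 0.8718141845; d2 = 0.6391126589
phi(d1) = 0.2728130493; exp(-qT) = 1.0000000000; exp(-rT) = 0.9221936914
N(-d2) = 0.2613748227
Rho = -K*T*exp(-rT)*N(-d2) = -97.5500 * 1.5000 * 0.9221936914 * 0.2613748227 = -35.269916

Answer: Rho = -35.269916


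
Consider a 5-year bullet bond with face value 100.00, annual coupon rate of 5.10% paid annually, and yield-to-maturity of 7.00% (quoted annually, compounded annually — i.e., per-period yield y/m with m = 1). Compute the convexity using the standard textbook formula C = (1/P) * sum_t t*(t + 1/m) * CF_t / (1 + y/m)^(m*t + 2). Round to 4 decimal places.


Coupon per period c = face * coupon_rate / m = 5.100000
Periods per year m = 1; per-period yield y/m = 0.070000
Number of cashflows N = 5
Cashflows (t years, CF_t, discount factor 1/(1+y/m)^(m*t), PV):
  t = 1.0000: CF_t = 5.100000, DF = 0.934579, PV = 4.766355
  t = 2.0000: CF_t = 5.100000, DF = 0.873439, PV = 4.454538
  t = 3.0000: CF_t = 5.100000, DF = 0.816298, PV = 4.163119
  t = 4.0000: CF_t = 5.100000, DF = 0.762895, PV = 3.890766
  t = 5.0000: CF_t = 105.100000, DF = 0.712986, PV = 74.934847
Price P = sum_t PV_t = 92.209625
Convexity numerator sum_t t*(t + 1/m) * CF_t / (1+y/m)^(m*t + 2):
  t = 1.0000: term = 8.326238
  t = 2.0000: term = 23.344593
  t = 3.0000: term = 43.634754
  t = 4.0000: term = 67.966907
  t = 5.0000: term = 1963.529936
Convexity = (1/P) * sum = 2106.802429 / 92.209625 = 22.847967

Answer: Convexity = 22.8480


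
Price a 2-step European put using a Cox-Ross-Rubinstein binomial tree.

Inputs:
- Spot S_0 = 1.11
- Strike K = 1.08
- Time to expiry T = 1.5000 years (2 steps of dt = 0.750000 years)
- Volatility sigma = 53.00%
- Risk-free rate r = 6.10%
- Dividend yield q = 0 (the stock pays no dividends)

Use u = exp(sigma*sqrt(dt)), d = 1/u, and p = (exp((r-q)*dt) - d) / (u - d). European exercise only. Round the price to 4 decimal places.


dt = T/N = 0.750000
u = exp(sigma*sqrt(dt)) = 1.582480; d = 1/u = 0.631919
p = (exp((r-q)*dt) - d) / (u - d) = 0.436472
Discount per step: exp(-r*dt) = 0.955281
Stock lattice S(k, i) with i counting down-moves:
  k=0: S(0,0) = 1.1100
  k=1: S(1,0) = 1.7566; S(1,1) = 0.7014
  k=2: S(2,0) = 2.7797; S(2,1) = 1.1100; S(2,2) = 0.4432
Terminal payoffs V(N, i) = max(K - S_T, 0):
  V(2,0) = 0.000000; V(2,1) = 0.000000; V(2,2) = 0.636752
Backward induction: V(k, i) = exp(-r*dt) * [p * V(k+1, i) + (1-p) * V(k+1, i+1)].
  V(1,0) = exp(-r*dt) * [p*0.000000 + (1-p)*0.000000] = 0.000000
  V(1,1) = exp(-r*dt) * [p*0.000000 + (1-p)*0.636752] = 0.342781
  V(0,0) = exp(-r*dt) * [p*0.000000 + (1-p)*0.342781] = 0.184529

Answer: Price = V(0,0) = 0.1845


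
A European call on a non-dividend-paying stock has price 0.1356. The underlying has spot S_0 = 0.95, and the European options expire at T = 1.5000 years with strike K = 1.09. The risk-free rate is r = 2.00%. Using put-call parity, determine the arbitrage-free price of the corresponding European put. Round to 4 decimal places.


Answer: Put price = 0.2434

Derivation:
Put-call parity: C - P = S_0 * exp(-qT) - K * exp(-rT).
S_0 * exp(-qT) = 0.9500 * 1.00000000 = 0.95000000
K * exp(-rT) = 1.0900 * 0.97044553 = 1.05778563
P = C - S*exp(-qT) + K*exp(-rT)
P = 0.1356 - 0.95000000 + 1.05778563 = 0.2434


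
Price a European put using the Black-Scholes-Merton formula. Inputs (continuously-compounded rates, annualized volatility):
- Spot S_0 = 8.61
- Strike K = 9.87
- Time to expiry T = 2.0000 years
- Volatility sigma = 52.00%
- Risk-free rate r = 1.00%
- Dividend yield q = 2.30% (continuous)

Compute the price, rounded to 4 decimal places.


d1 = (ln(S/K) + (r - q + 0.5*sigma^2) * T) / (sigma * sqrt(T)) = 0.14662194
d2 = d1 - sigma * sqrt(T) = -0.58876911
exp(-rT) = 0.98019867; exp(-qT) = 0.95504196
P = K * exp(-rT) * N(-d2) - S_0 * exp(-qT) * N(-d1)
N(-d1) = 0.44171522; N(-d2) = 0.72199191
P = 9.8700 * 0.98019867 * 0.72199191 - 8.6100 * 0.95504196 * 0.44171522 = 3.3528

Answer: Price = 3.3528


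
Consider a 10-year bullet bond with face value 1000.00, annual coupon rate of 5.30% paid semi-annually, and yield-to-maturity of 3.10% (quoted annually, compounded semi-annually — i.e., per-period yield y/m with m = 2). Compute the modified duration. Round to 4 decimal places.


Coupon per period c = face * coupon_rate / m = 26.500000
Periods per year m = 2; per-period yield y/m = 0.015500
Number of cashflows N = 20
Cashflows (t years, CF_t, discount factor 1/(1+y/m)^(m*t), PV):
  t = 0.5000: CF_t = 26.500000, DF = 0.984737, PV = 26.095519
  t = 1.0000: CF_t = 26.500000, DF = 0.969706, PV = 25.697213
  t = 1.5000: CF_t = 26.500000, DF = 0.954905, PV = 25.304985
  t = 2.0000: CF_t = 26.500000, DF = 0.940330, PV = 24.918745
  t = 2.5000: CF_t = 26.500000, DF = 0.925977, PV = 24.538400
  t = 3.0000: CF_t = 26.500000, DF = 0.911844, PV = 24.163860
  t = 3.5000: CF_t = 26.500000, DF = 0.897926, PV = 23.795037
  t = 4.0000: CF_t = 26.500000, DF = 0.884220, PV = 23.431843
  t = 4.5000: CF_t = 26.500000, DF = 0.870724, PV = 23.074193
  t = 5.0000: CF_t = 26.500000, DF = 0.857434, PV = 22.722002
  t = 5.5000: CF_t = 26.500000, DF = 0.844347, PV = 22.375187
  t = 6.0000: CF_t = 26.500000, DF = 0.831459, PV = 22.033665
  t = 6.5000: CF_t = 26.500000, DF = 0.818768, PV = 21.697356
  t = 7.0000: CF_t = 26.500000, DF = 0.806271, PV = 21.366180
  t = 7.5000: CF_t = 26.500000, DF = 0.793964, PV = 21.040059
  t = 8.0000: CF_t = 26.500000, DF = 0.781846, PV = 20.718916
  t = 8.5000: CF_t = 26.500000, DF = 0.769912, PV = 20.402675
  t = 9.0000: CF_t = 26.500000, DF = 0.758161, PV = 20.091260
  t = 9.5000: CF_t = 26.500000, DF = 0.746589, PV = 19.784599
  t = 10.0000: CF_t = 1026.500000, DF = 0.735193, PV = 754.675757
Price P = sum_t PV_t = 1187.927450
First compute Macaulay numerator sum_t t * PV_t:
  t * PV_t at t = 0.5000: 13.047760
  t * PV_t at t = 1.0000: 25.697213
  t * PV_t at t = 1.5000: 37.957478
  t * PV_t at t = 2.0000: 49.837490
  t * PV_t at t = 2.5000: 61.345999
  t * PV_t at t = 3.0000: 72.491579
  t * PV_t at t = 3.5000: 83.282629
  t * PV_t at t = 4.0000: 93.727373
  t * PV_t at t = 4.5000: 103.833869
  t * PV_t at t = 5.0000: 113.610011
  t * PV_t at t = 5.5000: 123.063527
  t * PV_t at t = 6.0000: 132.201990
  t * PV_t at t = 6.5000: 141.032814
  t * PV_t at t = 7.0000: 149.563261
  t * PV_t at t = 7.5000: 157.800444
  t * PV_t at t = 8.0000: 165.751328
  t * PV_t at t = 8.5000: 173.422734
  t * PV_t at t = 9.0000: 180.821340
  t * PV_t at t = 9.5000: 187.953688
  t * PV_t at t = 10.0000: 7546.757567
Macaulay duration D = 9613.200093 / 1187.927450 = 8.092413
Modified duration = D / (1 + y/m) = 8.092413 / (1 + 0.015500) = 7.968896

Answer: Modified duration = 7.9689


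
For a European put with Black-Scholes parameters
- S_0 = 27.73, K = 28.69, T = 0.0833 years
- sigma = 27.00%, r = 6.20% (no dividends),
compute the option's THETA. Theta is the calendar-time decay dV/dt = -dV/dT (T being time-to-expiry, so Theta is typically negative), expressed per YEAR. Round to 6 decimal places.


Answer: Theta = -3.731900

Derivation:
d1 = -0.3315023809; d2 = -0.4094290772
phi(d1) = 0.3776129886; exp(-qT) = 1.0000000000; exp(-rT) = 0.9948487136
Theta = -S*exp(-qT)*phi(d1)*sigma/(2*sqrt(T)) + r*K*exp(-rT)*N(-d2) - q*S*exp(-qT)*N(-d1)
N(-d1) = 0.6298674786; N(-d2) = 0.6588875977; sqrt(T) = 0.2886173938
Term 1 = -27.7300 * 1.0000000000 * 0.3776129886 * 0.2700 / (2 * 0.2886173938) = -4.8978791086
Term 2 = 0.0620 * 28.6900 * 0.9948487136 * 0.6588875977 = 1.1659786905
Term 3 = 0 (no dividend yield, q = 0)
Theta = -4.8978791086 + (1.1659786905) + (0.0000000000) = -3.731900


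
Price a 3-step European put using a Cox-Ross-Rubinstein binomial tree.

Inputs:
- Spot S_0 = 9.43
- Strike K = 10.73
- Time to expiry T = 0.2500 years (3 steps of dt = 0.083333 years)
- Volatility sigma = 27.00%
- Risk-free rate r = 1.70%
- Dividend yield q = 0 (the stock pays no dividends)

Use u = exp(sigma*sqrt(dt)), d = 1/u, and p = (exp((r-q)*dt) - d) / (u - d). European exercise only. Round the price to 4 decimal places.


dt = T/N = 0.083333
u = exp(sigma*sqrt(dt)) = 1.081060; d = 1/u = 0.925018
p = (exp((r-q)*dt) - d) / (u - d) = 0.489609
Discount per step: exp(-r*dt) = 0.998584
Stock lattice S(k, i) with i counting down-moves:
  k=0: S(0,0) = 9.4300
  k=1: S(1,0) = 10.1944; S(1,1) = 8.7229
  k=2: S(2,0) = 11.0208; S(2,1) = 9.4300; S(2,2) = 8.0689
  k=3: S(3,0) = 11.9141; S(3,1) = 10.1944; S(3,2) = 8.7229; S(3,3) = 7.4638
Terminal payoffs V(N, i) = max(K - S_T, 0):
  V(3,0) = 0.000000; V(3,1) = 0.535602; V(3,2) = 2.007082; V(3,3) = 3.266166
Backward induction: V(k, i) = exp(-r*dt) * [p * V(k+1, i) + (1-p) * V(k+1, i+1)].
  V(2,0) = exp(-r*dt) * [p*0.000000 + (1-p)*0.535602] = 0.272979
  V(2,1) = exp(-r*dt) * [p*0.535602 + (1-p)*2.007082] = 1.284810
  V(2,2) = exp(-r*dt) * [p*2.007082 + (1-p)*3.266166] = 2.645955
  V(1,0) = exp(-r*dt) * [p*0.272979 + (1-p)*1.284810] = 0.788290
  V(1,1) = exp(-r*dt) * [p*1.284810 + (1-p)*2.645955] = 1.976723
  V(0,0) = exp(-r*dt) * [p*0.788290 + (1-p)*1.976723] = 1.392881

Answer: Price = V(0,0) = 1.3929


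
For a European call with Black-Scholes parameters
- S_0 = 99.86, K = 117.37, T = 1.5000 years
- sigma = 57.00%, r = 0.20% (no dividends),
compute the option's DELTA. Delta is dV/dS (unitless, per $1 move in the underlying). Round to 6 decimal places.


d1 = 0.1219199384; d2 = -0.5761846383
phi(d1) = 0.3959882385; exp(-qT) = 1.0000000000; exp(-rT) = 0.9970044955
N(d1) = 0.5485187876
Delta = exp(-qT) * N(d1) = 1.0000000000 * 0.5485187876 = 0.548519

Answer: Delta = 0.548519


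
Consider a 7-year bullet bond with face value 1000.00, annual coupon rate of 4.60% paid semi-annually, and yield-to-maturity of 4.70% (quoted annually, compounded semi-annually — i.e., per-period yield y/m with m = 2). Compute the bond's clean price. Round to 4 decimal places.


Answer: Price = 994.0933

Derivation:
Coupon per period c = face * coupon_rate / m = 23.000000
Periods per year m = 2; per-period yield y/m = 0.023500
Number of cashflows N = 14
Cashflows (t years, CF_t, discount factor 1/(1+y/m)^(m*t), PV):
  t = 0.5000: CF_t = 23.000000, DF = 0.977040, PV = 22.471910
  t = 1.0000: CF_t = 23.000000, DF = 0.954606, PV = 21.955945
  t = 1.5000: CF_t = 23.000000, DF = 0.932688, PV = 21.451827
  t = 2.0000: CF_t = 23.000000, DF = 0.911273, PV = 20.959284
  t = 2.5000: CF_t = 23.000000, DF = 0.890350, PV = 20.478050
  t = 3.0000: CF_t = 23.000000, DF = 0.869907, PV = 20.007865
  t = 3.5000: CF_t = 23.000000, DF = 0.849934, PV = 19.548476
  t = 4.0000: CF_t = 23.000000, DF = 0.830419, PV = 19.099635
  t = 4.5000: CF_t = 23.000000, DF = 0.811352, PV = 18.661099
  t = 5.0000: CF_t = 23.000000, DF = 0.792723, PV = 18.232632
  t = 5.5000: CF_t = 23.000000, DF = 0.774522, PV = 17.814003
  t = 6.0000: CF_t = 23.000000, DF = 0.756739, PV = 17.404986
  t = 6.5000: CF_t = 23.000000, DF = 0.739363, PV = 17.005360
  t = 7.0000: CF_t = 1023.000000, DF = 0.722387, PV = 739.002276
Price P = sum_t PV_t = 994.093348


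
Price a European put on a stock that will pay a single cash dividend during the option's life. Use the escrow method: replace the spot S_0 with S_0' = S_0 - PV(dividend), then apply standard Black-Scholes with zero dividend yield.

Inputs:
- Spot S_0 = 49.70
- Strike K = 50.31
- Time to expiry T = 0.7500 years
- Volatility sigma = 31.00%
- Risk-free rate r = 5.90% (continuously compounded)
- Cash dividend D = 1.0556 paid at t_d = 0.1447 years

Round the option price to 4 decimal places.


PV(D) = D * exp(-r * t_d) = 1.0556 * 0.99149904 = 1.04662639
S_0' = S_0 - PV(D) = 49.7000 - 1.04662639 = 48.65337361
d1 = (ln(S_0'/K) + (r + sigma^2/2)*T) / (sigma*sqrt(T)) = 0.17434036
d2 = d1 - sigma*sqrt(T) = -0.09412751
exp(-rT) = 0.95671475
N(-d1) = 0.43079899; N(-d2) = 0.53749607
P = K * exp(-rT) * N(-d2) - S_0' * N(-d1) = 50.3100 * 0.95671475 * 0.53749607 - 48.65337361 * 0.43079899 = 4.9111

Answer: Price = 4.9111


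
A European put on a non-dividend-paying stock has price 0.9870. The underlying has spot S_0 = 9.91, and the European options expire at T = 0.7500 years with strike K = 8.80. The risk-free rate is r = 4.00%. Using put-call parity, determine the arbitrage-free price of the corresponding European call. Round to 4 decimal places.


Put-call parity: C - P = S_0 * exp(-qT) - K * exp(-rT).
S_0 * exp(-qT) = 9.9100 * 1.00000000 = 9.91000000
K * exp(-rT) = 8.8000 * 0.97044553 = 8.53992070
C = P + S*exp(-qT) - K*exp(-rT)
C = 0.9870 + 9.91000000 - 8.53992070 = 2.3571

Answer: Call price = 2.3571


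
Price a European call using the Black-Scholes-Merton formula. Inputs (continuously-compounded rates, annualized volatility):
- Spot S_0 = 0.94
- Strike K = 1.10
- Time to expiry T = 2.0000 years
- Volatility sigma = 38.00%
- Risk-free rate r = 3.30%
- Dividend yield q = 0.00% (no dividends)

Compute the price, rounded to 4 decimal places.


d1 = (ln(S/K) + (r - q + 0.5*sigma^2) * T) / (sigma * sqrt(T)) = 0.09902178
d2 = d1 - sigma * sqrt(T) = -0.43837938
exp(-rT) = 0.93613086; exp(-qT) = 1.00000000
C = S_0 * exp(-qT) * N(d1) - K * exp(-rT) * N(d2)
N(d1) = 0.53943951; N(d2) = 0.33055565
C = 0.9400 * 1.00000000 * 0.53943951 - 1.1000 * 0.93613086 * 0.33055565 = 0.1667

Answer: Price = 0.1667


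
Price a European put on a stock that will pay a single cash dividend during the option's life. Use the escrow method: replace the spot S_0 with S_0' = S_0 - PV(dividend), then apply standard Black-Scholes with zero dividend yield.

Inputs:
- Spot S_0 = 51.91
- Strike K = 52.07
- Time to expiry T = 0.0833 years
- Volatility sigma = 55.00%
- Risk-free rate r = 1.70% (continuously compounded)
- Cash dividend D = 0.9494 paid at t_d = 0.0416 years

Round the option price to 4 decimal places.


PV(D) = D * exp(-r * t_d) = 0.9494 * 0.99929305 = 0.94872882
S_0' = S_0 - PV(D) = 51.9100 - 0.94872882 = 50.96127118
d1 = (ln(S_0'/K) + (r + sigma^2/2)*T) / (sigma*sqrt(T)) = -0.04729625
d2 = d1 - sigma*sqrt(T) = -0.20603582
exp(-rT) = 0.99858490
N(-d1) = 0.51886144; N(-d2) = 0.58161853
P = K * exp(-rT) * N(-d2) - S_0' * N(-d1) = 52.0700 * 0.99858490 * 0.58161853 - 50.96127118 * 0.51886144 = 3.8002

Answer: Price = 3.8002


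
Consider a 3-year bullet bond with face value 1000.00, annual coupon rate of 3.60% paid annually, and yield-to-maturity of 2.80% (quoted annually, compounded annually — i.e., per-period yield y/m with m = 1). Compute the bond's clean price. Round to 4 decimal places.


Answer: Price = 1022.7162

Derivation:
Coupon per period c = face * coupon_rate / m = 36.000000
Periods per year m = 1; per-period yield y/m = 0.028000
Number of cashflows N = 3
Cashflows (t years, CF_t, discount factor 1/(1+y/m)^(m*t), PV):
  t = 1.0000: CF_t = 36.000000, DF = 0.972763, PV = 35.019455
  t = 2.0000: CF_t = 36.000000, DF = 0.946267, PV = 34.065618
  t = 3.0000: CF_t = 1036.000000, DF = 0.920493, PV = 953.631112
Price P = sum_t PV_t = 1022.716185


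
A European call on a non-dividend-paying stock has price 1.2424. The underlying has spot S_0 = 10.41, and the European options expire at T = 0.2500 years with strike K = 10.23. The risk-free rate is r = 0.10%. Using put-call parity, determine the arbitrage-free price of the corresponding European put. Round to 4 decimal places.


Put-call parity: C - P = S_0 * exp(-qT) - K * exp(-rT).
S_0 * exp(-qT) = 10.4100 * 1.00000000 = 10.41000000
K * exp(-rT) = 10.2300 * 0.99975003 = 10.22744282
P = C - S*exp(-qT) + K*exp(-rT)
P = 1.2424 - 10.41000000 + 10.22744282 = 1.0598

Answer: Put price = 1.0598


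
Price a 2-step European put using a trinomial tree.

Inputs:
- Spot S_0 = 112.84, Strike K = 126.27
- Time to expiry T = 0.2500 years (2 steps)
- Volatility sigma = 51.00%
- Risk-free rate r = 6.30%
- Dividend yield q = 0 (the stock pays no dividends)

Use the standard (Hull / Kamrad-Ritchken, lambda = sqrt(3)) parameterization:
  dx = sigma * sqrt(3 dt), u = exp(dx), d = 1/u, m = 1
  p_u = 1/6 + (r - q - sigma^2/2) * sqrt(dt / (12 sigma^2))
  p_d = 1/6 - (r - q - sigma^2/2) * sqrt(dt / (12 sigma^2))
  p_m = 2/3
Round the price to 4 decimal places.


dt = T/N = 0.125000; dx = sigma*sqrt(3*dt) = 0.312310
u = exp(dx) = 1.366578; d = 1/u = 0.731755
p_u = 0.153249, p_m = 0.666667, p_d = 0.180085
Discount per step: exp(-r*dt) = 0.992156
Stock lattice S(k, j) with j the centered position index:
  k=0: S(0,+0) = 112.8400
  k=1: S(1,-1) = 82.5712; S(1,+0) = 112.8400; S(1,+1) = 154.2047
  k=2: S(2,-2) = 60.4219; S(2,-1) = 82.5712; S(2,+0) = 112.8400; S(2,+1) = 154.2047; S(2,+2) = 210.7328
Terminal payoffs V(N, j) = max(K - S_T, 0):
  V(2,-2) = 65.848137; V(2,-1) = 43.698801; V(2,+0) = 13.430000; V(2,+1) = 0.000000; V(2,+2) = 0.000000
Backward induction: V(k, j) = exp(-r*dt) * [p_u * V(k+1, j+1) + p_m * V(k+1, j) + p_d * V(k+1, j-1)]
  V(1,-1) = exp(-r*dt) * [p_u*13.430000 + p_m*43.698801 + p_d*65.848137] = 42.711233
  V(1,+0) = exp(-r*dt) * [p_u*0.000000 + p_m*13.430000 + p_d*43.698801] = 16.690865
  V(1,+1) = exp(-r*dt) * [p_u*0.000000 + p_m*0.000000 + p_d*13.430000] = 2.399568
  V(0,+0) = exp(-r*dt) * [p_u*2.399568 + p_m*16.690865 + p_d*42.711233] = 19.036117

Answer: Price = V(0,0) = 19.0361


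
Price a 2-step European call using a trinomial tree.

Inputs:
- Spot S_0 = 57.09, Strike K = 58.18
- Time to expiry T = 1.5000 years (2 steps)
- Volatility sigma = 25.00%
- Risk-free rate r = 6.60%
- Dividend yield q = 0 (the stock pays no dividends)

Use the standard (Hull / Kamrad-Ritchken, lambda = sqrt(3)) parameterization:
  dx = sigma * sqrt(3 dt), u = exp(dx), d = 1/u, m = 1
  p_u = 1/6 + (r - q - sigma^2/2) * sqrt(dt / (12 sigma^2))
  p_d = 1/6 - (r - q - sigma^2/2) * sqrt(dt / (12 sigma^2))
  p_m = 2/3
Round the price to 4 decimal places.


Answer: Price = V(0,0) = 8.3563

Derivation:
dt = T/N = 0.750000; dx = sigma*sqrt(3*dt) = 0.375000
u = exp(dx) = 1.454991; d = 1/u = 0.687289
p_u = 0.201417, p_m = 0.666667, p_d = 0.131917
Discount per step: exp(-r*dt) = 0.951705
Stock lattice S(k, j) with j the centered position index:
  k=0: S(0,+0) = 57.0900
  k=1: S(1,-1) = 39.2373; S(1,+0) = 57.0900; S(1,+1) = 83.0655
  k=2: S(2,-2) = 26.9674; S(2,-1) = 39.2373; S(2,+0) = 57.0900; S(2,+1) = 83.0655; S(2,+2) = 120.8595
Terminal payoffs V(N, j) = max(S_T - K, 0):
  V(2,-2) = 0.000000; V(2,-1) = 0.000000; V(2,+0) = 0.000000; V(2,+1) = 24.885460; V(2,+2) = 62.679531
Backward induction: V(k, j) = exp(-r*dt) * [p_u * V(k+1, j+1) + p_m * V(k+1, j) + p_d * V(k+1, j-1)]
  V(1,-1) = exp(-r*dt) * [p_u*0.000000 + p_m*0.000000 + p_d*0.000000] = 0.000000
  V(1,+0) = exp(-r*dt) * [p_u*24.885460 + p_m*0.000000 + p_d*0.000000] = 4.770276
  V(1,+1) = exp(-r*dt) * [p_u*62.679531 + p_m*24.885460 + p_d*0.000000] = 27.804075
  V(0,+0) = exp(-r*dt) * [p_u*27.804075 + p_m*4.770276 + p_d*0.000000] = 8.356340


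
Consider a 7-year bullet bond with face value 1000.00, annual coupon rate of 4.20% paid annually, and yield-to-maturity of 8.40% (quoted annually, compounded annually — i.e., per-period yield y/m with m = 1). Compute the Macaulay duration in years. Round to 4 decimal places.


Coupon per period c = face * coupon_rate / m = 42.000000
Periods per year m = 1; per-period yield y/m = 0.084000
Number of cashflows N = 7
Cashflows (t years, CF_t, discount factor 1/(1+y/m)^(m*t), PV):
  t = 1.0000: CF_t = 42.000000, DF = 0.922509, PV = 38.745387
  t = 2.0000: CF_t = 42.000000, DF = 0.851023, PV = 35.742977
  t = 3.0000: CF_t = 42.000000, DF = 0.785077, PV = 32.973226
  t = 4.0000: CF_t = 42.000000, DF = 0.724241, PV = 30.418105
  t = 5.0000: CF_t = 42.000000, DF = 0.668119, PV = 28.060983
  t = 6.0000: CF_t = 42.000000, DF = 0.616346, PV = 25.886516
  t = 7.0000: CF_t = 1042.000000, DF = 0.568585, PV = 592.465060
Price P = sum_t PV_t = 784.292255
Macaulay numerator sum_t t * PV_t:
  t * PV_t at t = 1.0000: 38.745387
  t * PV_t at t = 2.0000: 71.485955
  t * PV_t at t = 3.0000: 98.919679
  t * PV_t at t = 4.0000: 121.672422
  t * PV_t at t = 5.0000: 140.304915
  t * PV_t at t = 6.0000: 155.319094
  t * PV_t at t = 7.0000: 4147.255422
Macaulay duration D = (sum_t t * PV_t) / P = 4773.702873 / 784.292255 = 6.086638

Answer: Macaulay duration = 6.0866 years


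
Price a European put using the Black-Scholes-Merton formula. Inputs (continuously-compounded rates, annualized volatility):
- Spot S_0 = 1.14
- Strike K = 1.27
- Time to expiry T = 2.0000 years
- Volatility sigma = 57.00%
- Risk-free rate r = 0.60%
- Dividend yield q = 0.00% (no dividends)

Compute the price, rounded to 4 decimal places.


d1 = (ln(S/K) + (r - q + 0.5*sigma^2) * T) / (sigma * sqrt(T)) = 0.28397329
d2 = d1 - sigma * sqrt(T) = -0.52212844
exp(-rT) = 0.98807171; exp(-qT) = 1.00000000
P = K * exp(-rT) * N(-d2) - S_0 * exp(-qT) * N(-d1)
N(-d1) = 0.38821542; N(-d2) = 0.69920955
P = 1.2700 * 0.98807171 * 0.69920955 - 1.1400 * 1.00000000 * 0.38821542 = 0.4348

Answer: Price = 0.4348


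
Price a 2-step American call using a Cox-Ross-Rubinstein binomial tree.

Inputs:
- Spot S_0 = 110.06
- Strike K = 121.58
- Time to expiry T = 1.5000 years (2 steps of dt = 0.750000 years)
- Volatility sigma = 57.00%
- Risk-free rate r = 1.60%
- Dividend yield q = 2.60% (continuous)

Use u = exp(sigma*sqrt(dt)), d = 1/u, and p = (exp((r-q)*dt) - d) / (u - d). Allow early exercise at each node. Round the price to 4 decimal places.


dt = T/N = 0.750000
u = exp(sigma*sqrt(dt)) = 1.638260; d = 1/u = 0.610404
p = (exp((r-q)*dt) - d) / (u - d) = 0.371768
Discount per step: exp(-r*dt) = 0.988072
Stock lattice S(k, i) with i counting down-moves:
  k=0: S(0,0) = 110.0600
  k=1: S(1,0) = 180.3069; S(1,1) = 67.1810
  k=2: S(2,0) = 295.3894; S(2,1) = 110.0600; S(2,2) = 41.0076
Terminal payoffs V(N, i) = max(S_T - K, 0):
  V(2,0) = 173.809443; V(2,1) = 0.000000; V(2,2) = 0.000000
Backward induction: V(k, i) = exp(-r*dt) * [p * V(k+1, i) + (1-p) * V(k+1, i+1)]; then take max(V_cont, immediate exercise) for American.
  V(1,0) = exp(-r*dt) * [p*173.809443 + (1-p)*0.000000] = 63.846073; exercise = 58.726855; V(1,0) = max -> 63.846073
  V(1,1) = exp(-r*dt) * [p*0.000000 + (1-p)*0.000000] = 0.000000; exercise = 0.000000; V(1,1) = max -> 0.000000
  V(0,0) = exp(-r*dt) * [p*63.846073 + (1-p)*0.000000] = 23.452817; exercise = 0.000000; V(0,0) = max -> 23.452817

Answer: Price = V(0,0) = 23.4528


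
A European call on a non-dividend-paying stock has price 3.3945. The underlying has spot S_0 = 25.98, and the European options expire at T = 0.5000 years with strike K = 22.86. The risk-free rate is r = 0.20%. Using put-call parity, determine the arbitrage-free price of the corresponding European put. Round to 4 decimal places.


Answer: Put price = 0.2517

Derivation:
Put-call parity: C - P = S_0 * exp(-qT) - K * exp(-rT).
S_0 * exp(-qT) = 25.9800 * 1.00000000 = 25.98000000
K * exp(-rT) = 22.8600 * 0.99900050 = 22.83715143
P = C - S*exp(-qT) + K*exp(-rT)
P = 3.3945 - 25.98000000 + 22.83715143 = 0.2517


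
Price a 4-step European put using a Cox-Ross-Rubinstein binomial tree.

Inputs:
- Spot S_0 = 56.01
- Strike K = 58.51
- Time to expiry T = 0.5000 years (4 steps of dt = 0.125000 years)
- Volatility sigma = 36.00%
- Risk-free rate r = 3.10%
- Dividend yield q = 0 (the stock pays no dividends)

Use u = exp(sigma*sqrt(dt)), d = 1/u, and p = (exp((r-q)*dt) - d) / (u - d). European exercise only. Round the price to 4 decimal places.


dt = T/N = 0.125000
u = exp(sigma*sqrt(dt)) = 1.135734; d = 1/u = 0.880488
p = (exp((r-q)*dt) - d) / (u - d) = 0.483434
Discount per step: exp(-r*dt) = 0.996132
Stock lattice S(k, i) with i counting down-moves:
  k=0: S(0,0) = 56.0100
  k=1: S(1,0) = 63.6125; S(1,1) = 49.3161
  k=2: S(2,0) = 72.2468; S(2,1) = 56.0100; S(2,2) = 43.4222
  k=3: S(3,0) = 82.0532; S(3,1) = 63.6125; S(3,2) = 49.3161; S(3,3) = 38.2328
  k=4: S(4,0) = 93.1906; S(4,1) = 72.2468; S(4,2) = 56.0100; S(4,3) = 43.4222; S(4,4) = 33.6635
Terminal payoffs V(N, i) = max(K - S_T, 0):
  V(4,0) = 0.000000; V(4,1) = 0.000000; V(4,2) = 2.500000; V(4,3) = 15.087758; V(4,4) = 24.846527
Backward induction: V(k, i) = exp(-r*dt) * [p * V(k+1, i) + (1-p) * V(k+1, i+1)].
  V(3,0) = exp(-r*dt) * [p*0.000000 + (1-p)*0.000000] = 0.000000
  V(3,1) = exp(-r*dt) * [p*0.000000 + (1-p)*2.500000] = 1.286421
  V(3,2) = exp(-r*dt) * [p*2.500000 + (1-p)*15.087758] = 8.967591
  V(3,3) = exp(-r*dt) * [p*15.087758 + (1-p)*24.846527] = 20.050958
  V(2,0) = exp(-r*dt) * [p*0.000000 + (1-p)*1.286421] = 0.661951
  V(2,1) = exp(-r*dt) * [p*1.286421 + (1-p)*8.967591] = 5.233932
  V(2,2) = exp(-r*dt) * [p*8.967591 + (1-p)*20.050958] = 14.636058
  V(1,0) = exp(-r*dt) * [p*0.661951 + (1-p)*5.233932] = 3.011987
  V(1,1) = exp(-r*dt) * [p*5.233932 + (1-p)*14.636058] = 10.051725
  V(0,0) = exp(-r*dt) * [p*3.011987 + (1-p)*10.051725] = 6.622764

Answer: Price = V(0,0) = 6.6228


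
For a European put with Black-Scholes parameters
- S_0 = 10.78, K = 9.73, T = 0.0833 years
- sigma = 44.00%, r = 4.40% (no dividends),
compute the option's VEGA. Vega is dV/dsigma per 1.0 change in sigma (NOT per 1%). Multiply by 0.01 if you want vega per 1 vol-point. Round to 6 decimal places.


Answer: Vega = 0.828370

Derivation:
d1 = 0.8993292578; d2 = 0.7723376045
phi(d1) = 0.2662458656; exp(-qT) = 1.0000000000; exp(-rT) = 0.9963415086
Vega = S * exp(-qT) * phi(d1) * sqrt(T) = 10.7800 * 1.0000000000 * 0.2662458656 * 0.2886173938 = 0.828370


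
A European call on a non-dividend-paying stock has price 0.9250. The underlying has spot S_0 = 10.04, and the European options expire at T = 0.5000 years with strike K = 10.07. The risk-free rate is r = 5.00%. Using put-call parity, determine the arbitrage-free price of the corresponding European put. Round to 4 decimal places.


Put-call parity: C - P = S_0 * exp(-qT) - K * exp(-rT).
S_0 * exp(-qT) = 10.0400 * 1.00000000 = 10.04000000
K * exp(-rT) = 10.0700 * 0.97530991 = 9.82137081
P = C - S*exp(-qT) + K*exp(-rT)
P = 0.9250 - 10.04000000 + 9.82137081 = 0.7064

Answer: Put price = 0.7064


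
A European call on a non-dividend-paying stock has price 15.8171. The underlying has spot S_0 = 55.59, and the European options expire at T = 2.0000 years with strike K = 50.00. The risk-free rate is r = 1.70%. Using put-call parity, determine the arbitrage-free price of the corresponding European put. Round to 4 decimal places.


Answer: Put price = 8.5557

Derivation:
Put-call parity: C - P = S_0 * exp(-qT) - K * exp(-rT).
S_0 * exp(-qT) = 55.5900 * 1.00000000 = 55.59000000
K * exp(-rT) = 50.0000 * 0.96657150 = 48.32857523
P = C - S*exp(-qT) + K*exp(-rT)
P = 15.8171 - 55.59000000 + 48.32857523 = 8.5557


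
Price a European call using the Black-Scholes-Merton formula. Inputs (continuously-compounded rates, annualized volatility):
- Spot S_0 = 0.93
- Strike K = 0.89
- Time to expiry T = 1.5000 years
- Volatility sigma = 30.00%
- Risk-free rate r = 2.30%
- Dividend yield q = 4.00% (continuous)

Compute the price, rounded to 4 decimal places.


Answer: Price = 0.1347

Derivation:
d1 = (ln(S/K) + (r - q + 0.5*sigma^2) * T) / (sigma * sqrt(T)) = 0.23396199
d2 = d1 - sigma * sqrt(T) = -0.13346147
exp(-rT) = 0.96608834; exp(-qT) = 0.94176453
C = S_0 * exp(-qT) * N(d1) - K * exp(-rT) * N(d2)
N(d1) = 0.59249276; N(d2) = 0.44691422
C = 0.9300 * 0.94176453 * 0.59249276 - 0.8900 * 0.96608834 * 0.44691422 = 0.1347


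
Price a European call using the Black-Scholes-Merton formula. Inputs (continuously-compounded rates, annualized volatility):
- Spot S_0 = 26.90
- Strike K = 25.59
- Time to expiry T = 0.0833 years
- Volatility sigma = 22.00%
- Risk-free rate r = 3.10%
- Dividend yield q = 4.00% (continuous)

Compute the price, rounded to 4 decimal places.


d1 = (ln(S/K) + (r - q + 0.5*sigma^2) * T) / (sigma * sqrt(T)) = 0.80620726
d2 = d1 - sigma * sqrt(T) = 0.74271143
exp(-rT) = 0.99742103; exp(-qT) = 0.99667354
C = S_0 * exp(-qT) * N(d1) - K * exp(-rT) * N(d2)
N(d1) = 0.78993832; N(d2) = 0.77117180
C = 26.9000 * 0.99667354 * 0.78993832 - 25.5900 * 0.99742103 * 0.77117180 = 1.4953

Answer: Price = 1.4953


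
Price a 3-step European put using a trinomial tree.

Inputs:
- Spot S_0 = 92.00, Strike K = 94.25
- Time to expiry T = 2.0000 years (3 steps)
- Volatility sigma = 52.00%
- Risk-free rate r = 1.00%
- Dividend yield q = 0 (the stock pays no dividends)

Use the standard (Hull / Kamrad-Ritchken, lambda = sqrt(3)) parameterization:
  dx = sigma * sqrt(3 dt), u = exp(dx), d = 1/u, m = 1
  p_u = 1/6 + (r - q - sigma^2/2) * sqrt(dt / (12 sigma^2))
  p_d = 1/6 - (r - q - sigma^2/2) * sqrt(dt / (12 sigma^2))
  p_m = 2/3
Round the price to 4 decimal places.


dt = T/N = 0.666667; dx = sigma*sqrt(3*dt) = 0.735391
u = exp(dx) = 2.086298; d = 1/u = 0.479318
p_u = 0.109917, p_m = 0.666667, p_d = 0.223417
Discount per step: exp(-r*dt) = 0.993356
Stock lattice S(k, j) with j the centered position index:
  k=0: S(0,+0) = 92.0000
  k=1: S(1,-1) = 44.0973; S(1,+0) = 92.0000; S(1,+1) = 191.9394
  k=2: S(2,-2) = 21.1366; S(2,-1) = 44.0973; S(2,+0) = 92.0000; S(2,+1) = 191.9394; S(2,+2) = 400.4427
  k=3: S(3,-3) = 10.1312; S(3,-2) = 21.1366; S(3,-1) = 44.0973; S(3,+0) = 92.0000; S(3,+1) = 191.9394; S(3,+2) = 400.4427; S(3,+3) = 835.4427
Terminal payoffs V(N, j) = max(K - S_T, 0):
  V(3,-3) = 84.118844; V(3,-2) = 73.113393; V(3,-1) = 50.152745; V(3,+0) = 2.250000; V(3,+1) = 0.000000; V(3,+2) = 0.000000; V(3,+3) = 0.000000
Backward induction: V(k, j) = exp(-r*dt) * [p_u * V(k+1, j+1) + p_m * V(k+1, j) + p_d * V(k+1, j-1)]
  V(2,-2) = exp(-r*dt) * [p_u*50.152745 + p_m*73.113393 + p_d*84.118844] = 72.563061
  V(2,-1) = exp(-r*dt) * [p_u*2.250000 + p_m*50.152745 + p_d*73.113393] = 49.684877
  V(2,+0) = exp(-r*dt) * [p_u*0.000000 + p_m*2.250000 + p_d*50.152745] = 12.620534
  V(2,+1) = exp(-r*dt) * [p_u*0.000000 + p_m*0.000000 + p_d*2.250000] = 0.499347
  V(2,+2) = exp(-r*dt) * [p_u*0.000000 + p_m*0.000000 + p_d*0.000000] = 0.000000
  V(1,-1) = exp(-r*dt) * [p_u*12.620534 + p_m*49.684877 + p_d*72.563061] = 50.385223
  V(1,+0) = exp(-r*dt) * [p_u*0.499347 + p_m*12.620534 + p_d*49.684877] = 19.438972
  V(1,+1) = exp(-r*dt) * [p_u*0.000000 + p_m*0.499347 + p_d*12.620534] = 3.131587
  V(0,+0) = exp(-r*dt) * [p_u*3.131587 + p_m*19.438972 + p_d*50.385223] = 24.397228

Answer: Price = V(0,0) = 24.3972


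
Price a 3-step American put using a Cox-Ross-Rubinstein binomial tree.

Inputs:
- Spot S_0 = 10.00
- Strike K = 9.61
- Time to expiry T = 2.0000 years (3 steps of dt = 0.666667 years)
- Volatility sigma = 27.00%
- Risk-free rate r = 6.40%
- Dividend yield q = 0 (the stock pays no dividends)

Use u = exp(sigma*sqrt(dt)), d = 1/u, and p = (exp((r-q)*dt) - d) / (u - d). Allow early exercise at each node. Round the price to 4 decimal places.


Answer: Price = V(0,0) = 0.9253

Derivation:
dt = T/N = 0.666667
u = exp(sigma*sqrt(dt)) = 1.246643; d = 1/u = 0.802154
p = (exp((r-q)*dt) - d) / (u - d) = 0.543176
Discount per step: exp(-r*dt) = 0.958231
Stock lattice S(k, i) with i counting down-moves:
  k=0: S(0,0) = 10.0000
  k=1: S(1,0) = 12.4664; S(1,1) = 8.0215
  k=2: S(2,0) = 15.5412; S(2,1) = 10.0000; S(2,2) = 6.4345
  k=3: S(3,0) = 19.3743; S(3,1) = 12.4664; S(3,2) = 8.0215; S(3,3) = 5.1615
Terminal payoffs V(N, i) = max(K - S_T, 0):
  V(3,0) = 0.000000; V(3,1) = 0.000000; V(3,2) = 1.588455; V(3,3) = 4.448523
Backward induction: V(k, i) = exp(-r*dt) * [p * V(k+1, i) + (1-p) * V(k+1, i+1)]; then take max(V_cont, immediate exercise) for American.
  V(2,0) = exp(-r*dt) * [p*0.000000 + (1-p)*0.000000] = 0.000000; exercise = 0.000000; V(2,0) = max -> 0.000000
  V(2,1) = exp(-r*dt) * [p*0.000000 + (1-p)*1.588455] = 0.695334; exercise = 0.000000; V(2,1) = max -> 0.695334
  V(2,2) = exp(-r*dt) * [p*1.588455 + (1-p)*4.448523] = 2.774079; exercise = 3.175482; V(2,2) = max -> 3.175482
  V(1,0) = exp(-r*dt) * [p*0.000000 + (1-p)*0.695334] = 0.304377; exercise = 0.000000; V(1,0) = max -> 0.304377
  V(1,1) = exp(-r*dt) * [p*0.695334 + (1-p)*3.175482] = 1.751957; exercise = 1.588455; V(1,1) = max -> 1.751957
  V(0,0) = exp(-r*dt) * [p*0.304377 + (1-p)*1.751957] = 0.925331; exercise = 0.000000; V(0,0) = max -> 0.925331


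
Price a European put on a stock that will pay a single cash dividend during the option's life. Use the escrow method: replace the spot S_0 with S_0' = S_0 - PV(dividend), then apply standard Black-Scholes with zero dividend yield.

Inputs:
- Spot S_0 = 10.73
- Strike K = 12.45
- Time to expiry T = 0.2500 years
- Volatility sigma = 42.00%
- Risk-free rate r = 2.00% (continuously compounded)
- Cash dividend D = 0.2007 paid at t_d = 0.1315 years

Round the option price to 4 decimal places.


PV(D) = D * exp(-r * t_d) = 0.2007 * 0.99737346 = 0.20017285
S_0' = S_0 - PV(D) = 10.7300 - 0.20017285 = 10.52982715
d1 = (ln(S_0'/K) + (r + sigma^2/2)*T) / (sigma*sqrt(T)) = -0.66885101
d2 = d1 - sigma*sqrt(T) = -0.87885101
exp(-rT) = 0.99501248
N(-d1) = 0.74820474; N(-d2) = 0.81025897
P = K * exp(-rT) * N(-d2) - S_0' * N(-d1) = 12.4500 * 0.99501248 * 0.81025897 - 10.52982715 * 0.74820474 = 2.1589

Answer: Price = 2.1589


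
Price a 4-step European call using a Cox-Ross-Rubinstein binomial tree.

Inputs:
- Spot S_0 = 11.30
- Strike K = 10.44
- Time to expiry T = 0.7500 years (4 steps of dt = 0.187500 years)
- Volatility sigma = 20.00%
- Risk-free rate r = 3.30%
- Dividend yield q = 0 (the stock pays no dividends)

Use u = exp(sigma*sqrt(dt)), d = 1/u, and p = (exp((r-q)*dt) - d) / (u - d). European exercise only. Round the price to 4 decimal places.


dt = T/N = 0.187500
u = exp(sigma*sqrt(dt)) = 1.090463; d = 1/u = 0.917042
p = (exp((r-q)*dt) - d) / (u - d) = 0.514152
Discount per step: exp(-r*dt) = 0.993832
Stock lattice S(k, i) with i counting down-moves:
  k=0: S(0,0) = 11.3000
  k=1: S(1,0) = 12.3222; S(1,1) = 10.3626
  k=2: S(2,0) = 13.4369; S(2,1) = 11.3000; S(2,2) = 9.5029
  k=3: S(3,0) = 14.6525; S(3,1) = 12.3222; S(3,2) = 10.3626; S(3,3) = 8.7146
  k=4: S(4,0) = 15.9780; S(4,1) = 13.4369; S(4,2) = 11.3000; S(4,3) = 9.5029; S(4,4) = 7.9916
Terminal payoffs V(N, i) = max(S_T - K, 0):
  V(4,0) = 5.538002; V(4,1) = 2.996942; V(4,2) = 0.860000; V(4,3) = 0.000000; V(4,4) = 0.000000
Backward induction: V(k, i) = exp(-r*dt) * [p * V(k+1, i) + (1-p) * V(k+1, i+1)].
  V(3,0) = exp(-r*dt) * [p*5.538002 + (1-p)*2.996942] = 4.276889
  V(3,1) = exp(-r*dt) * [p*2.996942 + (1-p)*0.860000] = 1.946632
  V(3,2) = exp(-r*dt) * [p*0.860000 + (1-p)*0.000000] = 0.439444
  V(3,3) = exp(-r*dt) * [p*0.000000 + (1-p)*0.000000] = 0.000000
  V(2,0) = exp(-r*dt) * [p*4.276889 + (1-p)*1.946632] = 3.125341
  V(2,1) = exp(-r*dt) * [p*1.946632 + (1-p)*0.439444] = 1.206877
  V(2,2) = exp(-r*dt) * [p*0.439444 + (1-p)*0.000000] = 0.224547
  V(1,0) = exp(-r*dt) * [p*3.125341 + (1-p)*1.206877] = 2.179731
  V(1,1) = exp(-r*dt) * [p*1.206877 + (1-p)*0.224547] = 0.725114
  V(0,0) = exp(-r*dt) * [p*2.179731 + (1-p)*0.725114] = 1.463923

Answer: Price = V(0,0) = 1.4639


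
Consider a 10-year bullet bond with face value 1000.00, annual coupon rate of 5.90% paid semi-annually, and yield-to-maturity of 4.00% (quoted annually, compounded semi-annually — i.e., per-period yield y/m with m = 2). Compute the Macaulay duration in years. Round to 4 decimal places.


Coupon per period c = face * coupon_rate / m = 29.500000
Periods per year m = 2; per-period yield y/m = 0.020000
Number of cashflows N = 20
Cashflows (t years, CF_t, discount factor 1/(1+y/m)^(m*t), PV):
  t = 0.5000: CF_t = 29.500000, DF = 0.980392, PV = 28.921569
  t = 1.0000: CF_t = 29.500000, DF = 0.961169, PV = 28.354479
  t = 1.5000: CF_t = 29.500000, DF = 0.942322, PV = 27.798509
  t = 2.0000: CF_t = 29.500000, DF = 0.923845, PV = 27.253440
  t = 2.5000: CF_t = 29.500000, DF = 0.905731, PV = 26.719059
  t = 3.0000: CF_t = 29.500000, DF = 0.887971, PV = 26.195156
  t = 3.5000: CF_t = 29.500000, DF = 0.870560, PV = 25.681525
  t = 4.0000: CF_t = 29.500000, DF = 0.853490, PV = 25.177966
  t = 4.5000: CF_t = 29.500000, DF = 0.836755, PV = 24.684280
  t = 5.0000: CF_t = 29.500000, DF = 0.820348, PV = 24.200275
  t = 5.5000: CF_t = 29.500000, DF = 0.804263, PV = 23.725760
  t = 6.0000: CF_t = 29.500000, DF = 0.788493, PV = 23.260549
  t = 6.5000: CF_t = 29.500000, DF = 0.773033, PV = 22.804459
  t = 7.0000: CF_t = 29.500000, DF = 0.757875, PV = 22.357313
  t = 7.5000: CF_t = 29.500000, DF = 0.743015, PV = 21.918935
  t = 8.0000: CF_t = 29.500000, DF = 0.728446, PV = 21.489152
  t = 8.5000: CF_t = 29.500000, DF = 0.714163, PV = 21.067796
  t = 9.0000: CF_t = 29.500000, DF = 0.700159, PV = 20.654702
  t = 9.5000: CF_t = 29.500000, DF = 0.686431, PV = 20.249707
  t = 10.0000: CF_t = 1029.500000, DF = 0.672971, PV = 692.823987
Price P = sum_t PV_t = 1155.338617
Macaulay numerator sum_t t * PV_t:
  t * PV_t at t = 0.5000: 14.460784
  t * PV_t at t = 1.0000: 28.354479
  t * PV_t at t = 1.5000: 41.697763
  t * PV_t at t = 2.0000: 54.506880
  t * PV_t at t = 2.5000: 66.797647
  t * PV_t at t = 3.0000: 78.585467
  t * PV_t at t = 3.5000: 89.885338
  t * PV_t at t = 4.0000: 100.711864
  t * PV_t at t = 4.5000: 111.079262
  t * PV_t at t = 5.0000: 121.001374
  t * PV_t at t = 5.5000: 130.491678
  t * PV_t at t = 6.0000: 139.563292
  t * PV_t at t = 6.5000: 148.228987
  t * PV_t at t = 7.0000: 156.501193
  t * PV_t at t = 7.5000: 164.392009
  t * PV_t at t = 8.0000: 171.913212
  t * PV_t at t = 8.5000: 179.076263
  t * PV_t at t = 9.0000: 185.892314
  t * PV_t at t = 9.5000: 192.372220
  t * PV_t at t = 10.0000: 6928.239874
Macaulay duration D = (sum_t t * PV_t) / P = 9103.751901 / 1155.338617 = 7.879726

Answer: Macaulay duration = 7.8797 years


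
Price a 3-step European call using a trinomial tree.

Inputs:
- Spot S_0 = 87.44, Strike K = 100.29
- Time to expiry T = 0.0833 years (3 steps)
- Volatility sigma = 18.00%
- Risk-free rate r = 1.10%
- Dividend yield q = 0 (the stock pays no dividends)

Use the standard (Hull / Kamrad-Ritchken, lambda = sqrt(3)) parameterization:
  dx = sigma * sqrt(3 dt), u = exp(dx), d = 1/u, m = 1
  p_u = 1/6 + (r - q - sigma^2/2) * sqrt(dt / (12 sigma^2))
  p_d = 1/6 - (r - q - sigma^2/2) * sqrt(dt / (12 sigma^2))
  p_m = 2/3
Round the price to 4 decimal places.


dt = T/N = 0.027767; dx = sigma*sqrt(3*dt) = 0.051951
u = exp(dx) = 1.053324; d = 1/u = 0.949375
p_u = 0.165277, p_m = 0.666667, p_d = 0.168056
Discount per step: exp(-r*dt) = 0.999695
Stock lattice S(k, j) with j the centered position index:
  k=0: S(0,+0) = 87.4400
  k=1: S(1,-1) = 83.0134; S(1,+0) = 87.4400; S(1,+1) = 92.1027
  k=2: S(2,-2) = 78.8108; S(2,-1) = 83.0134; S(2,+0) = 87.4400; S(2,+1) = 92.1027; S(2,+2) = 97.0140
  k=3: S(3,-3) = 74.8211; S(3,-2) = 78.8108; S(3,-1) = 83.0134; S(3,+0) = 87.4400; S(3,+1) = 92.1027; S(3,+2) = 97.0140; S(3,+3) = 102.1872
Terminal payoffs V(N, j) = max(S_T - K, 0):
  V(3,-3) = 0.000000; V(3,-2) = 0.000000; V(3,-1) = 0.000000; V(3,+0) = 0.000000; V(3,+1) = 0.000000; V(3,+2) = 0.000000; V(3,+3) = 1.897181
Backward induction: V(k, j) = exp(-r*dt) * [p_u * V(k+1, j+1) + p_m * V(k+1, j) + p_d * V(k+1, j-1)]
  V(2,-2) = exp(-r*dt) * [p_u*0.000000 + p_m*0.000000 + p_d*0.000000] = 0.000000
  V(2,-1) = exp(-r*dt) * [p_u*0.000000 + p_m*0.000000 + p_d*0.000000] = 0.000000
  V(2,+0) = exp(-r*dt) * [p_u*0.000000 + p_m*0.000000 + p_d*0.000000] = 0.000000
  V(2,+1) = exp(-r*dt) * [p_u*0.000000 + p_m*0.000000 + p_d*0.000000] = 0.000000
  V(2,+2) = exp(-r*dt) * [p_u*1.897181 + p_m*0.000000 + p_d*0.000000] = 0.313465
  V(1,-1) = exp(-r*dt) * [p_u*0.000000 + p_m*0.000000 + p_d*0.000000] = 0.000000
  V(1,+0) = exp(-r*dt) * [p_u*0.000000 + p_m*0.000000 + p_d*0.000000] = 0.000000
  V(1,+1) = exp(-r*dt) * [p_u*0.313465 + p_m*0.000000 + p_d*0.000000] = 0.051793
  V(0,+0) = exp(-r*dt) * [p_u*0.051793 + p_m*0.000000 + p_d*0.000000] = 0.008558

Answer: Price = V(0,0) = 0.0086


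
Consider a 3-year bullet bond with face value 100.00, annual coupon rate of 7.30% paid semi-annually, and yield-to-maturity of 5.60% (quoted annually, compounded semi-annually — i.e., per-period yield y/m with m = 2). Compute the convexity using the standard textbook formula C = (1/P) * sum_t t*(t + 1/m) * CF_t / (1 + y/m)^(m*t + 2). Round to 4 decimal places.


Coupon per period c = face * coupon_rate / m = 3.650000
Periods per year m = 2; per-period yield y/m = 0.028000
Number of cashflows N = 6
Cashflows (t years, CF_t, discount factor 1/(1+y/m)^(m*t), PV):
  t = 0.5000: CF_t = 3.650000, DF = 0.972763, PV = 3.550584
  t = 1.0000: CF_t = 3.650000, DF = 0.946267, PV = 3.453875
  t = 1.5000: CF_t = 3.650000, DF = 0.920493, PV = 3.359801
  t = 2.0000: CF_t = 3.650000, DF = 0.895422, PV = 3.268289
  t = 2.5000: CF_t = 3.650000, DF = 0.871033, PV = 3.179269
  t = 3.0000: CF_t = 103.650000, DF = 0.847308, PV = 87.823475
Price P = sum_t PV_t = 104.635293
Convexity numerator sum_t t*(t + 1/m) * CF_t / (1+y/m)^(m*t + 2):
  t = 0.5000: term = 1.679900
  t = 1.0000: term = 4.902433
  t = 1.5000: term = 9.537807
  t = 2.0000: term = 15.463371
  t = 2.5000: term = 22.563285
  t = 3.0000: term = 872.596945
Convexity = (1/P) * sum = 926.743742 / 104.635293 = 8.856894

Answer: Convexity = 8.8569
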